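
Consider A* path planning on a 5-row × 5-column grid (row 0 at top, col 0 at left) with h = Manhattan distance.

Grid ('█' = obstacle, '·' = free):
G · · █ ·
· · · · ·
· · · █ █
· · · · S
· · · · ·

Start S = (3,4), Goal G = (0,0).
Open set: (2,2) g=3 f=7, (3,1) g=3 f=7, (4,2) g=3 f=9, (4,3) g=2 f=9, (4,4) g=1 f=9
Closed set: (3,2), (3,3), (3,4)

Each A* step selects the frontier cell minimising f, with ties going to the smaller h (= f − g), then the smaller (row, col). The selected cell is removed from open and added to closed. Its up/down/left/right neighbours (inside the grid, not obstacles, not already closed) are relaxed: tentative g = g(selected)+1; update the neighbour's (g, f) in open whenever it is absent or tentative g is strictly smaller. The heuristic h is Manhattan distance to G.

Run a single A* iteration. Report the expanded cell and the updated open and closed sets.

step 1: expand (2,2) (f=7, h=4) → closed; open now [(1,2) g=4 f=7, (2,1) g=4 f=7, (3,1) g=3 f=7, (4,2) g=3 f=9, (4,3) g=2 f=9, (4,4) g=1 f=9]

expanded=(2,2); open=[(1,2) g=4 f=7, (2,1) g=4 f=7, (3,1) g=3 f=7, (4,2) g=3 f=9, (4,3) g=2 f=9, (4,4) g=1 f=9]; closed=[(2,2), (3,2), (3,3), (3,4)]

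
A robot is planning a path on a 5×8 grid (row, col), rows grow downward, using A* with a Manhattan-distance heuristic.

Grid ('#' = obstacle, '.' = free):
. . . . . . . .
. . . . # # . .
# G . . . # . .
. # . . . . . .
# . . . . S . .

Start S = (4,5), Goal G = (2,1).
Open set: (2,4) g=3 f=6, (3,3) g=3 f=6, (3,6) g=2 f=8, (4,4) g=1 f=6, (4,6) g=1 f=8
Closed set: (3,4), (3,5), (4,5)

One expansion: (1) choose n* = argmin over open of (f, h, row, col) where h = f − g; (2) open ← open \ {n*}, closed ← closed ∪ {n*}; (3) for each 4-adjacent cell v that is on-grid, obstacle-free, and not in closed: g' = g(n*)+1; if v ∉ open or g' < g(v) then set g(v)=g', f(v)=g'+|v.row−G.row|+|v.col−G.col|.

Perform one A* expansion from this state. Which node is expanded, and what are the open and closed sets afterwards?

step 1: expand (2,4) (f=6, h=3) → closed; open now [(2,3) g=4 f=6, (3,3) g=3 f=6, (3,6) g=2 f=8, (4,4) g=1 f=6, (4,6) g=1 f=8]

expanded=(2,4); open=[(2,3) g=4 f=6, (3,3) g=3 f=6, (3,6) g=2 f=8, (4,4) g=1 f=6, (4,6) g=1 f=8]; closed=[(2,4), (3,4), (3,5), (4,5)]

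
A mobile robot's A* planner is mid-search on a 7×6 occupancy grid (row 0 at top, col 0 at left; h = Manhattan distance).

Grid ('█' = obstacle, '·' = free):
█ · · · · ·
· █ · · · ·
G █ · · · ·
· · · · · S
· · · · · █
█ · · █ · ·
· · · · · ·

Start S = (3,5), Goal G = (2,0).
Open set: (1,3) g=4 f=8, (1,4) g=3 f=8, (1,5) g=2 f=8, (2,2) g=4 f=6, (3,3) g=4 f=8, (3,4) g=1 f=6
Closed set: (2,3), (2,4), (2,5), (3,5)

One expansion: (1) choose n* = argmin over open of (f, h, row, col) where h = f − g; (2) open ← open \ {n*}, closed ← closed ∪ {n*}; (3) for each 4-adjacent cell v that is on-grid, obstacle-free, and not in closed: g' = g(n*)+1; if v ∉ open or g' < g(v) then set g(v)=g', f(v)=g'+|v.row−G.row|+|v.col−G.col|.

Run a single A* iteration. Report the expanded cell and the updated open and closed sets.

expanded=(2,2); open=[(1,2) g=5 f=8, (1,3) g=4 f=8, (1,4) g=3 f=8, (1,5) g=2 f=8, (3,2) g=5 f=8, (3,3) g=4 f=8, (3,4) g=1 f=6]; closed=[(2,2), (2,3), (2,4), (2,5), (3,5)]

step 1: expand (2,2) (f=6, h=2) → closed; open now [(1,2) g=5 f=8, (1,3) g=4 f=8, (1,4) g=3 f=8, (1,5) g=2 f=8, (3,2) g=5 f=8, (3,3) g=4 f=8, (3,4) g=1 f=6]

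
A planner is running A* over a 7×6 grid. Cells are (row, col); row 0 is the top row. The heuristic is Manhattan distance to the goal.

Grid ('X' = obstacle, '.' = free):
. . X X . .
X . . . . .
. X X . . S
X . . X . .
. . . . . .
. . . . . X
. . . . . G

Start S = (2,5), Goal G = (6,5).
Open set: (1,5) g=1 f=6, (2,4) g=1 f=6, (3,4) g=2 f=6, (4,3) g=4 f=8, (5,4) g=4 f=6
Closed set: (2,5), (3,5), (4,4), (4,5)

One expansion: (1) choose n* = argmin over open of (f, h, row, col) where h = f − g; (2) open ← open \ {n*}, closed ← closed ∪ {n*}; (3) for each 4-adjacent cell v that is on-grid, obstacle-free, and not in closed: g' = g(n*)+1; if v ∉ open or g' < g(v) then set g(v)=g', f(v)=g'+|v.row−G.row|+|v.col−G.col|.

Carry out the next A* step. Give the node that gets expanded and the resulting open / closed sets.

expanded=(5,4); open=[(1,5) g=1 f=6, (2,4) g=1 f=6, (3,4) g=2 f=6, (4,3) g=4 f=8, (5,3) g=5 f=8, (6,4) g=5 f=6]; closed=[(2,5), (3,5), (4,4), (4,5), (5,4)]

step 1: expand (5,4) (f=6, h=2) → closed; open now [(1,5) g=1 f=6, (2,4) g=1 f=6, (3,4) g=2 f=6, (4,3) g=4 f=8, (5,3) g=5 f=8, (6,4) g=5 f=6]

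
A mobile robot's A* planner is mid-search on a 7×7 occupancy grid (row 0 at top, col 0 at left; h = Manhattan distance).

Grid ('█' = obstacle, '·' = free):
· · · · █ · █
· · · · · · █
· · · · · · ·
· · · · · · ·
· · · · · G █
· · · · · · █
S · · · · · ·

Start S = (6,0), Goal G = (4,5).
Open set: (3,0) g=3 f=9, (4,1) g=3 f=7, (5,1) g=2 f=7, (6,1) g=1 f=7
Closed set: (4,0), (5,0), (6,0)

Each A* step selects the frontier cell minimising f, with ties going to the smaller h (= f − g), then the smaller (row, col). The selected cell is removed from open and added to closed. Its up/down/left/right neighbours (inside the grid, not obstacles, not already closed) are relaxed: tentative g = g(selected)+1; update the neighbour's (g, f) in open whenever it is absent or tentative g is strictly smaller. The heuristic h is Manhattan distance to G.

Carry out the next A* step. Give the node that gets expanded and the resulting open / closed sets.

expanded=(4,1); open=[(3,0) g=3 f=9, (3,1) g=4 f=9, (4,2) g=4 f=7, (5,1) g=2 f=7, (6,1) g=1 f=7]; closed=[(4,0), (4,1), (5,0), (6,0)]

step 1: expand (4,1) (f=7, h=4) → closed; open now [(3,0) g=3 f=9, (3,1) g=4 f=9, (4,2) g=4 f=7, (5,1) g=2 f=7, (6,1) g=1 f=7]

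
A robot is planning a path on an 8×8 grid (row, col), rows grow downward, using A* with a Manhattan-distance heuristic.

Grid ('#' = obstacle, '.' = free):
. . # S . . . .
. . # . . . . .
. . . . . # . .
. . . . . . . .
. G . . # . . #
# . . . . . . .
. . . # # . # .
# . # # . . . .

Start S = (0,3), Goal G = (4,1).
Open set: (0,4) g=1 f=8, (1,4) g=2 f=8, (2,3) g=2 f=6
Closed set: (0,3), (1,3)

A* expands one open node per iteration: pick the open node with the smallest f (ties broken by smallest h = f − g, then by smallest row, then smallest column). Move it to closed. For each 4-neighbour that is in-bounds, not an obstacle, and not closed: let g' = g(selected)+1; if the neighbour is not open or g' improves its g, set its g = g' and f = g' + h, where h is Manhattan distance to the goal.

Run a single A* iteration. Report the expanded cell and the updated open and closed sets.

step 1: expand (2,3) (f=6, h=4) → closed; open now [(0,4) g=1 f=8, (1,4) g=2 f=8, (2,2) g=3 f=6, (2,4) g=3 f=8, (3,3) g=3 f=6]

expanded=(2,3); open=[(0,4) g=1 f=8, (1,4) g=2 f=8, (2,2) g=3 f=6, (2,4) g=3 f=8, (3,3) g=3 f=6]; closed=[(0,3), (1,3), (2,3)]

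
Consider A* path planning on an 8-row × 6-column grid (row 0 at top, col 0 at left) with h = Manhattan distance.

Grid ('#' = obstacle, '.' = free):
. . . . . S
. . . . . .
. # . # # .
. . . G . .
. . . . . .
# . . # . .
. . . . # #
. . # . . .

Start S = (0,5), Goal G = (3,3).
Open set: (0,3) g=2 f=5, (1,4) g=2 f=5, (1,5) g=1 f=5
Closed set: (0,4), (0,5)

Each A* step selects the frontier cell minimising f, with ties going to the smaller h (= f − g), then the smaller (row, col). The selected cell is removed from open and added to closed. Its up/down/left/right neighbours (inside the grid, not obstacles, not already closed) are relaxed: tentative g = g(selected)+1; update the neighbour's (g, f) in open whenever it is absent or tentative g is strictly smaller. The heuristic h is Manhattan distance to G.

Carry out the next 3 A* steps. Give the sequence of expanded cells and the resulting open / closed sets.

order=[(0,3) → (1,3) → (1,4)]; open=[(0,2) g=3 f=7, (1,2) g=4 f=7, (1,5) g=1 f=5]; closed=[(0,3), (0,4), (0,5), (1,3), (1,4)]

step 1: expand (0,3) (f=5, h=3) → closed; open now [(0,2) g=3 f=7, (1,3) g=3 f=5, (1,4) g=2 f=5, (1,5) g=1 f=5]
step 2: expand (1,3) (f=5, h=2) → closed; open now [(0,2) g=3 f=7, (1,2) g=4 f=7, (1,4) g=2 f=5, (1,5) g=1 f=5]
step 3: expand (1,4) (f=5, h=3) → closed; open now [(0,2) g=3 f=7, (1,2) g=4 f=7, (1,5) g=1 f=5]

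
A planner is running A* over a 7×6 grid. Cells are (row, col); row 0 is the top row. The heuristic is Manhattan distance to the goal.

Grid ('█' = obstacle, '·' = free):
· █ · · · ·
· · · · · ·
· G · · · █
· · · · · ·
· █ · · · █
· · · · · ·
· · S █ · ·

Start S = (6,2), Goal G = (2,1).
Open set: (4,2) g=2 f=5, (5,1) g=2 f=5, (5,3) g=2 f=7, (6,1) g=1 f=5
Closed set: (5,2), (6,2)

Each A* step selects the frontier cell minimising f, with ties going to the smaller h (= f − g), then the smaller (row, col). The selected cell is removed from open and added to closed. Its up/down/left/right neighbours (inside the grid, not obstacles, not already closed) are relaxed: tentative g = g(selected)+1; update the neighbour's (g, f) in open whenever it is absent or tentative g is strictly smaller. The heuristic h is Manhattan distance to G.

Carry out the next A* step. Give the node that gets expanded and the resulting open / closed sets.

expanded=(4,2); open=[(3,2) g=3 f=5, (4,3) g=3 f=7, (5,1) g=2 f=5, (5,3) g=2 f=7, (6,1) g=1 f=5]; closed=[(4,2), (5,2), (6,2)]

step 1: expand (4,2) (f=5, h=3) → closed; open now [(3,2) g=3 f=5, (4,3) g=3 f=7, (5,1) g=2 f=5, (5,3) g=2 f=7, (6,1) g=1 f=5]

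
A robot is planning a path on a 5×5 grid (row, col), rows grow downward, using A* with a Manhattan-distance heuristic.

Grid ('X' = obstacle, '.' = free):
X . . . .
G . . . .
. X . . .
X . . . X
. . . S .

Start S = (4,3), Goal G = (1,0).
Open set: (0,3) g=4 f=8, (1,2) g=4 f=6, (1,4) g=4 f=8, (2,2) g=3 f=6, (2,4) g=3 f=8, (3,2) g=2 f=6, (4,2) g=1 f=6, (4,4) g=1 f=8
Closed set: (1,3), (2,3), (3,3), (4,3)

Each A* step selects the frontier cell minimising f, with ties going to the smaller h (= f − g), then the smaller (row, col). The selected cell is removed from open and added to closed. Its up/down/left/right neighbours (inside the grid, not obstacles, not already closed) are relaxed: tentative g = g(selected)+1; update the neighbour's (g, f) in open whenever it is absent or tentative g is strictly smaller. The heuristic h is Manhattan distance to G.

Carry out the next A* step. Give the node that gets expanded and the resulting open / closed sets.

step 1: expand (1,2) (f=6, h=2) → closed; open now [(0,2) g=5 f=8, (0,3) g=4 f=8, (1,1) g=5 f=6, (1,4) g=4 f=8, (2,2) g=3 f=6, (2,4) g=3 f=8, (3,2) g=2 f=6, (4,2) g=1 f=6, (4,4) g=1 f=8]

expanded=(1,2); open=[(0,2) g=5 f=8, (0,3) g=4 f=8, (1,1) g=5 f=6, (1,4) g=4 f=8, (2,2) g=3 f=6, (2,4) g=3 f=8, (3,2) g=2 f=6, (4,2) g=1 f=6, (4,4) g=1 f=8]; closed=[(1,2), (1,3), (2,3), (3,3), (4,3)]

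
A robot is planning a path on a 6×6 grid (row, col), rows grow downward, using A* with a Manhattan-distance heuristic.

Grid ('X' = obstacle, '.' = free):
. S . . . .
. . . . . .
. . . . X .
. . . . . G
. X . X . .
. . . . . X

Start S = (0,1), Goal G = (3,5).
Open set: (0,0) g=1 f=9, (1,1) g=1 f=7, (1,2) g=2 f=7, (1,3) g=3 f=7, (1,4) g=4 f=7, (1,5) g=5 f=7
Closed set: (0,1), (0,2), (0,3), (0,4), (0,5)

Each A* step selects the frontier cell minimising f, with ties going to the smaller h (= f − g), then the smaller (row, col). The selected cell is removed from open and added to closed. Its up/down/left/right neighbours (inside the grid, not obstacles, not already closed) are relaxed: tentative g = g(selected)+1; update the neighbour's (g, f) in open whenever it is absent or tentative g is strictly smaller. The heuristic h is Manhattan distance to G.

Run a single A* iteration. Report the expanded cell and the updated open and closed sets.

step 1: expand (1,5) (f=7, h=2) → closed; open now [(0,0) g=1 f=9, (1,1) g=1 f=7, (1,2) g=2 f=7, (1,3) g=3 f=7, (1,4) g=4 f=7, (2,5) g=6 f=7]

expanded=(1,5); open=[(0,0) g=1 f=9, (1,1) g=1 f=7, (1,2) g=2 f=7, (1,3) g=3 f=7, (1,4) g=4 f=7, (2,5) g=6 f=7]; closed=[(0,1), (0,2), (0,3), (0,4), (0,5), (1,5)]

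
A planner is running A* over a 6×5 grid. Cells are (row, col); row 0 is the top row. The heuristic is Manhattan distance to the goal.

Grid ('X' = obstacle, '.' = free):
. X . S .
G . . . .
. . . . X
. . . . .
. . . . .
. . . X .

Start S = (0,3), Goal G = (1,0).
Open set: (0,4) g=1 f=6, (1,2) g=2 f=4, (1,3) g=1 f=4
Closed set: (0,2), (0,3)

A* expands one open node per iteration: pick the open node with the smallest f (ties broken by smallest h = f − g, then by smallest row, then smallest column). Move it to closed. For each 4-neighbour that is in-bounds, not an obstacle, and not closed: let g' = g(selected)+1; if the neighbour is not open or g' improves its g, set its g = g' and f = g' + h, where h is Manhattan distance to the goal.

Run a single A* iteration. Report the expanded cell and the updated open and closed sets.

expanded=(1,2); open=[(0,4) g=1 f=6, (1,1) g=3 f=4, (1,3) g=1 f=4, (2,2) g=3 f=6]; closed=[(0,2), (0,3), (1,2)]

step 1: expand (1,2) (f=4, h=2) → closed; open now [(0,4) g=1 f=6, (1,1) g=3 f=4, (1,3) g=1 f=4, (2,2) g=3 f=6]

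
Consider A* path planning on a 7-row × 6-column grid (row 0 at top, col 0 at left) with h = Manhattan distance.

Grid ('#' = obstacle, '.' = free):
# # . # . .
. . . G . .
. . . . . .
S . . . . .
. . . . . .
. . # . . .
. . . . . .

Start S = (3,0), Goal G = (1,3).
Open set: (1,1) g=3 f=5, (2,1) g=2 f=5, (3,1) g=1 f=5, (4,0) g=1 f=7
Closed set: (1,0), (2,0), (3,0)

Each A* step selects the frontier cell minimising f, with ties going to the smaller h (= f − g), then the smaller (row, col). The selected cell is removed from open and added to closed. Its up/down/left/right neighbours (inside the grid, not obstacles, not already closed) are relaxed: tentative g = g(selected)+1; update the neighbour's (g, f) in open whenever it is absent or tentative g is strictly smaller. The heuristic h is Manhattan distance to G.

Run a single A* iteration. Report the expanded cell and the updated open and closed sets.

step 1: expand (1,1) (f=5, h=2) → closed; open now [(1,2) g=4 f=5, (2,1) g=2 f=5, (3,1) g=1 f=5, (4,0) g=1 f=7]

expanded=(1,1); open=[(1,2) g=4 f=5, (2,1) g=2 f=5, (3,1) g=1 f=5, (4,0) g=1 f=7]; closed=[(1,0), (1,1), (2,0), (3,0)]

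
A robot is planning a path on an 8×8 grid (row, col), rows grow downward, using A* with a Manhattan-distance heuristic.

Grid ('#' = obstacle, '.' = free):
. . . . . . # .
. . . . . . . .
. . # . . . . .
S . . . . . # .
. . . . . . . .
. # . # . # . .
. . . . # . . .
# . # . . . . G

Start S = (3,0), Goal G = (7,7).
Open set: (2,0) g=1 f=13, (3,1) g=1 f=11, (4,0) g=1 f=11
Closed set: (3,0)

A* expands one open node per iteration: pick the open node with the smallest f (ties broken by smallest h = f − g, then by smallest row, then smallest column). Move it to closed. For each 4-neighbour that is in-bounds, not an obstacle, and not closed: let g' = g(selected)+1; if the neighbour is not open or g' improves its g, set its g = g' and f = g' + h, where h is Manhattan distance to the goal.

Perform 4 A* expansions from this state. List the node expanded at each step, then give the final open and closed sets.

order=[(3,1) → (3,2) → (3,3) → (3,4)]; open=[(2,0) g=1 f=13, (2,1) g=2 f=13, (2,3) g=4 f=13, (2,4) g=5 f=13, (3,5) g=5 f=11, (4,0) g=1 f=11, (4,1) g=2 f=11, (4,2) g=3 f=11, (4,3) g=4 f=11, (4,4) g=5 f=11]; closed=[(3,0), (3,1), (3,2), (3,3), (3,4)]

step 1: expand (3,1) (f=11, h=10) → closed; open now [(2,0) g=1 f=13, (2,1) g=2 f=13, (3,2) g=2 f=11, (4,0) g=1 f=11, (4,1) g=2 f=11]
step 2: expand (3,2) (f=11, h=9) → closed; open now [(2,0) g=1 f=13, (2,1) g=2 f=13, (3,3) g=3 f=11, (4,0) g=1 f=11, (4,1) g=2 f=11, (4,2) g=3 f=11]
step 3: expand (3,3) (f=11, h=8) → closed; open now [(2,0) g=1 f=13, (2,1) g=2 f=13, (2,3) g=4 f=13, (3,4) g=4 f=11, (4,0) g=1 f=11, (4,1) g=2 f=11, (4,2) g=3 f=11, (4,3) g=4 f=11]
step 4: expand (3,4) (f=11, h=7) → closed; open now [(2,0) g=1 f=13, (2,1) g=2 f=13, (2,3) g=4 f=13, (2,4) g=5 f=13, (3,5) g=5 f=11, (4,0) g=1 f=11, (4,1) g=2 f=11, (4,2) g=3 f=11, (4,3) g=4 f=11, (4,4) g=5 f=11]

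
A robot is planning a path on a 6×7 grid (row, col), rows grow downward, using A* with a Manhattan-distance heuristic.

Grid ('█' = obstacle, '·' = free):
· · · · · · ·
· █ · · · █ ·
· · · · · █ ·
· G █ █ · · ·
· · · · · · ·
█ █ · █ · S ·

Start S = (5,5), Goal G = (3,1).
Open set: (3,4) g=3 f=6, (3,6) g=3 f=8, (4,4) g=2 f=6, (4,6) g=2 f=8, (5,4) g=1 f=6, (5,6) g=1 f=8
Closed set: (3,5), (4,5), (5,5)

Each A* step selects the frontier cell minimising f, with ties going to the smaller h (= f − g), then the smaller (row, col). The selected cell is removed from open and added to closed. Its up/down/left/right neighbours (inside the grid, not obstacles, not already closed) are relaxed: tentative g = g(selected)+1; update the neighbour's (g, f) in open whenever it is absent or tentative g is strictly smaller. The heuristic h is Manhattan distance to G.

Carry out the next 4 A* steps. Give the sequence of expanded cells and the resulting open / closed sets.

step 1: expand (3,4) (f=6, h=3) → closed; open now [(2,4) g=4 f=8, (3,6) g=3 f=8, (4,4) g=2 f=6, (4,6) g=2 f=8, (5,4) g=1 f=6, (5,6) g=1 f=8]
step 2: expand (4,4) (f=6, h=4) → closed; open now [(2,4) g=4 f=8, (3,6) g=3 f=8, (4,3) g=3 f=6, (4,6) g=2 f=8, (5,4) g=1 f=6, (5,6) g=1 f=8]
step 3: expand (4,3) (f=6, h=3) → closed; open now [(2,4) g=4 f=8, (3,6) g=3 f=8, (4,2) g=4 f=6, (4,6) g=2 f=8, (5,4) g=1 f=6, (5,6) g=1 f=8]
step 4: expand (4,2) (f=6, h=2) → closed; open now [(2,4) g=4 f=8, (3,6) g=3 f=8, (4,1) g=5 f=6, (4,6) g=2 f=8, (5,2) g=5 f=8, (5,4) g=1 f=6, (5,6) g=1 f=8]

order=[(3,4) → (4,4) → (4,3) → (4,2)]; open=[(2,4) g=4 f=8, (3,6) g=3 f=8, (4,1) g=5 f=6, (4,6) g=2 f=8, (5,2) g=5 f=8, (5,4) g=1 f=6, (5,6) g=1 f=8]; closed=[(3,4), (3,5), (4,2), (4,3), (4,4), (4,5), (5,5)]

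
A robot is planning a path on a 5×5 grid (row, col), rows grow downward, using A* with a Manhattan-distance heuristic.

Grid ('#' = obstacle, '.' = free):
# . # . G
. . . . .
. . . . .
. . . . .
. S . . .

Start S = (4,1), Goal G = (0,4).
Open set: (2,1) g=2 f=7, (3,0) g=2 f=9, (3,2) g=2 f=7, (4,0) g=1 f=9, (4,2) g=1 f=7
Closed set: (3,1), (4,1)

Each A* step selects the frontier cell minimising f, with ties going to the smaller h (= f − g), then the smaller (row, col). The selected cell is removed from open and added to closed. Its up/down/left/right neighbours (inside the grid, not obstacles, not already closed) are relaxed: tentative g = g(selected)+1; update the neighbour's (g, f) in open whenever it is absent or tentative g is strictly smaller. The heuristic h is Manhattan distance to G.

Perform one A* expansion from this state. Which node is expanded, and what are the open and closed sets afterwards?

expanded=(2,1); open=[(1,1) g=3 f=7, (2,0) g=3 f=9, (2,2) g=3 f=7, (3,0) g=2 f=9, (3,2) g=2 f=7, (4,0) g=1 f=9, (4,2) g=1 f=7]; closed=[(2,1), (3,1), (4,1)]

step 1: expand (2,1) (f=7, h=5) → closed; open now [(1,1) g=3 f=7, (2,0) g=3 f=9, (2,2) g=3 f=7, (3,0) g=2 f=9, (3,2) g=2 f=7, (4,0) g=1 f=9, (4,2) g=1 f=7]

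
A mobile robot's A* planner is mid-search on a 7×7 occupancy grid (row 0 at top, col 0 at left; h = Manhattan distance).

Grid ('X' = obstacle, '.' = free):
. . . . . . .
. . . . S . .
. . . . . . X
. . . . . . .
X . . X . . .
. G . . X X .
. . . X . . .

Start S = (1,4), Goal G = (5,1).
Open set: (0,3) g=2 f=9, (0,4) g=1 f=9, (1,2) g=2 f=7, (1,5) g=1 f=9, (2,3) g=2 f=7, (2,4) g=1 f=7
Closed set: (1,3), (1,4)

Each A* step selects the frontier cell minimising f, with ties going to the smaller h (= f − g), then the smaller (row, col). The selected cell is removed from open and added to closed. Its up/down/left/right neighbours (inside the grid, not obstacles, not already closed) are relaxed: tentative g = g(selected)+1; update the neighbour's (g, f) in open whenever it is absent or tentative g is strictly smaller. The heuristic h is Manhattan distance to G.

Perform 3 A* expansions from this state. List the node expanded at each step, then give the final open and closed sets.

step 1: expand (1,2) (f=7, h=5) → closed; open now [(0,2) g=3 f=9, (0,3) g=2 f=9, (0,4) g=1 f=9, (1,1) g=3 f=7, (1,5) g=1 f=9, (2,2) g=3 f=7, (2,3) g=2 f=7, (2,4) g=1 f=7]
step 2: expand (1,1) (f=7, h=4) → closed; open now [(0,1) g=4 f=9, (0,2) g=3 f=9, (0,3) g=2 f=9, (0,4) g=1 f=9, (1,0) g=4 f=9, (1,5) g=1 f=9, (2,1) g=4 f=7, (2,2) g=3 f=7, (2,3) g=2 f=7, (2,4) g=1 f=7]
step 3: expand (2,1) (f=7, h=3) → closed; open now [(0,1) g=4 f=9, (0,2) g=3 f=9, (0,3) g=2 f=9, (0,4) g=1 f=9, (1,0) g=4 f=9, (1,5) g=1 f=9, (2,0) g=5 f=9, (2,2) g=3 f=7, (2,3) g=2 f=7, (2,4) g=1 f=7, (3,1) g=5 f=7]

order=[(1,2) → (1,1) → (2,1)]; open=[(0,1) g=4 f=9, (0,2) g=3 f=9, (0,3) g=2 f=9, (0,4) g=1 f=9, (1,0) g=4 f=9, (1,5) g=1 f=9, (2,0) g=5 f=9, (2,2) g=3 f=7, (2,3) g=2 f=7, (2,4) g=1 f=7, (3,1) g=5 f=7]; closed=[(1,1), (1,2), (1,3), (1,4), (2,1)]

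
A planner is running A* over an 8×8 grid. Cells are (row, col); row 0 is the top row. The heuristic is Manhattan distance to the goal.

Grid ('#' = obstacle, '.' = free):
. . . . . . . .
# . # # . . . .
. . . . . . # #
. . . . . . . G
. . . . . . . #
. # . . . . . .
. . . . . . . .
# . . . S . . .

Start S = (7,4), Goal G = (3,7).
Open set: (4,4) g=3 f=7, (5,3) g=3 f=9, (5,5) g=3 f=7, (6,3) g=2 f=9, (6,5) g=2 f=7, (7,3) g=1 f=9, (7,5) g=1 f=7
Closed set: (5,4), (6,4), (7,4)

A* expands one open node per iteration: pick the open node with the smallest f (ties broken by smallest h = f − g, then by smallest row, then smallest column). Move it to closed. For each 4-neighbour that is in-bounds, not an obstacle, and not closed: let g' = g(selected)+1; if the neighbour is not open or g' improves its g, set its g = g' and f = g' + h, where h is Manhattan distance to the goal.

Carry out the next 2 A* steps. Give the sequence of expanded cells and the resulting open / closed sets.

step 1: expand (4,4) (f=7, h=4) → closed; open now [(3,4) g=4 f=7, (4,3) g=4 f=9, (4,5) g=4 f=7, (5,3) g=3 f=9, (5,5) g=3 f=7, (6,3) g=2 f=9, (6,5) g=2 f=7, (7,3) g=1 f=9, (7,5) g=1 f=7]
step 2: expand (3,4) (f=7, h=3) → closed; open now [(2,4) g=5 f=9, (3,3) g=5 f=9, (3,5) g=5 f=7, (4,3) g=4 f=9, (4,5) g=4 f=7, (5,3) g=3 f=9, (5,5) g=3 f=7, (6,3) g=2 f=9, (6,5) g=2 f=7, (7,3) g=1 f=9, (7,5) g=1 f=7]

order=[(4,4) → (3,4)]; open=[(2,4) g=5 f=9, (3,3) g=5 f=9, (3,5) g=5 f=7, (4,3) g=4 f=9, (4,5) g=4 f=7, (5,3) g=3 f=9, (5,5) g=3 f=7, (6,3) g=2 f=9, (6,5) g=2 f=7, (7,3) g=1 f=9, (7,5) g=1 f=7]; closed=[(3,4), (4,4), (5,4), (6,4), (7,4)]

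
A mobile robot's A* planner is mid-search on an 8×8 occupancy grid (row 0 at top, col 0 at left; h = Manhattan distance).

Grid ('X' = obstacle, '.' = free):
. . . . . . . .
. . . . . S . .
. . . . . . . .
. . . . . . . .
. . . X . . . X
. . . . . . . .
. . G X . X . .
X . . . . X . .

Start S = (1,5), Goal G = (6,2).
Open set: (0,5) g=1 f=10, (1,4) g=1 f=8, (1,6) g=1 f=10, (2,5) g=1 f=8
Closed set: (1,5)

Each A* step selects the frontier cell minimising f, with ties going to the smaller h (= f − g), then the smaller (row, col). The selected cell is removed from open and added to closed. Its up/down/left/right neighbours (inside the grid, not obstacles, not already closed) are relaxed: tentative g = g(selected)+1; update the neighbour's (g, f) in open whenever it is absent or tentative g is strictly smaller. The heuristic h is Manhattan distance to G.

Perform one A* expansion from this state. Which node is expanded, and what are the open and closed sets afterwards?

expanded=(1,4); open=[(0,4) g=2 f=10, (0,5) g=1 f=10, (1,3) g=2 f=8, (1,6) g=1 f=10, (2,4) g=2 f=8, (2,5) g=1 f=8]; closed=[(1,4), (1,5)]

step 1: expand (1,4) (f=8, h=7) → closed; open now [(0,4) g=2 f=10, (0,5) g=1 f=10, (1,3) g=2 f=8, (1,6) g=1 f=10, (2,4) g=2 f=8, (2,5) g=1 f=8]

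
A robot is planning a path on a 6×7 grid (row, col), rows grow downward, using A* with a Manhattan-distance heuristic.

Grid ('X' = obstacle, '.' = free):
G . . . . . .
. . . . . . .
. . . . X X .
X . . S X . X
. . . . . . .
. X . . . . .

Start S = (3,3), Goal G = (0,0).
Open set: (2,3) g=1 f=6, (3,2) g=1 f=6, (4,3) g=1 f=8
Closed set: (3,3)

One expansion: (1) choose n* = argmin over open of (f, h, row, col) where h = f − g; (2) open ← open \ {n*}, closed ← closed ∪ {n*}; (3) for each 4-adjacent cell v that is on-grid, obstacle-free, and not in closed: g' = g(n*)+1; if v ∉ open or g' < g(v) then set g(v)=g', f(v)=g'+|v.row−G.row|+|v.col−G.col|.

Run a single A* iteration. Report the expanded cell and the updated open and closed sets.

step 1: expand (2,3) (f=6, h=5) → closed; open now [(1,3) g=2 f=6, (2,2) g=2 f=6, (3,2) g=1 f=6, (4,3) g=1 f=8]

expanded=(2,3); open=[(1,3) g=2 f=6, (2,2) g=2 f=6, (3,2) g=1 f=6, (4,3) g=1 f=8]; closed=[(2,3), (3,3)]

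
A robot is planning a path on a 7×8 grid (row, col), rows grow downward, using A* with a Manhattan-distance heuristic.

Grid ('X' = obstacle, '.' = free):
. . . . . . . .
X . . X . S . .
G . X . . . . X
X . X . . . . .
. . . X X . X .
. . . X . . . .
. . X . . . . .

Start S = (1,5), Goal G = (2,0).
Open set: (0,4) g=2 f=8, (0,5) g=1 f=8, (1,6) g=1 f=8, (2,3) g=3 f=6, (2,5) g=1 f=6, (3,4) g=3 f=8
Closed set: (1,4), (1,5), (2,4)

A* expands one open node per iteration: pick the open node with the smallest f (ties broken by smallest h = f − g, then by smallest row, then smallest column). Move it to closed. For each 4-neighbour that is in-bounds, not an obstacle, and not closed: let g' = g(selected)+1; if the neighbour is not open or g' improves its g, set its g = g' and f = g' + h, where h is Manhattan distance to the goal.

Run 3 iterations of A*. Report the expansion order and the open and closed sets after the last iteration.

step 1: expand (2,3) (f=6, h=3) → closed; open now [(0,4) g=2 f=8, (0,5) g=1 f=8, (1,6) g=1 f=8, (2,5) g=1 f=6, (3,3) g=4 f=8, (3,4) g=3 f=8]
step 2: expand (2,5) (f=6, h=5) → closed; open now [(0,4) g=2 f=8, (0,5) g=1 f=8, (1,6) g=1 f=8, (2,6) g=2 f=8, (3,3) g=4 f=8, (3,4) g=3 f=8, (3,5) g=2 f=8]
step 3: expand (3,3) (f=8, h=4) → closed; open now [(0,4) g=2 f=8, (0,5) g=1 f=8, (1,6) g=1 f=8, (2,6) g=2 f=8, (3,4) g=3 f=8, (3,5) g=2 f=8]

order=[(2,3) → (2,5) → (3,3)]; open=[(0,4) g=2 f=8, (0,5) g=1 f=8, (1,6) g=1 f=8, (2,6) g=2 f=8, (3,4) g=3 f=8, (3,5) g=2 f=8]; closed=[(1,4), (1,5), (2,3), (2,4), (2,5), (3,3)]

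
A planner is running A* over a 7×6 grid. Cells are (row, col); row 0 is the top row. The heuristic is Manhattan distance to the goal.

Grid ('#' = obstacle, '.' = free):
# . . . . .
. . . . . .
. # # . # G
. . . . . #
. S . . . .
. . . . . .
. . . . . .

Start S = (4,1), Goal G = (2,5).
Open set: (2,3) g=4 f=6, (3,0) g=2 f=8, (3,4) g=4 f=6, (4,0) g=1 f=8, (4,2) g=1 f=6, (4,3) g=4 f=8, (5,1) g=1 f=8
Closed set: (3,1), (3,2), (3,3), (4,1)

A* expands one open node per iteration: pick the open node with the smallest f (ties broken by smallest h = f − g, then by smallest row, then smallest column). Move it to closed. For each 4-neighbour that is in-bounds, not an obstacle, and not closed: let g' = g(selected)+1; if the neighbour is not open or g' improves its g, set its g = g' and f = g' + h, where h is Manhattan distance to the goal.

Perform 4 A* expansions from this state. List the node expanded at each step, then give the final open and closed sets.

step 1: expand (2,3) (f=6, h=2) → closed; open now [(1,3) g=5 f=8, (3,0) g=2 f=8, (3,4) g=4 f=6, (4,0) g=1 f=8, (4,2) g=1 f=6, (4,3) g=4 f=8, (5,1) g=1 f=8]
step 2: expand (3,4) (f=6, h=2) → closed; open now [(1,3) g=5 f=8, (3,0) g=2 f=8, (4,0) g=1 f=8, (4,2) g=1 f=6, (4,3) g=4 f=8, (4,4) g=5 f=8, (5,1) g=1 f=8]
step 3: expand (4,2) (f=6, h=5) → closed; open now [(1,3) g=5 f=8, (3,0) g=2 f=8, (4,0) g=1 f=8, (4,3) g=2 f=6, (4,4) g=5 f=8, (5,1) g=1 f=8, (5,2) g=2 f=8]
step 4: expand (4,3) (f=6, h=4) → closed; open now [(1,3) g=5 f=8, (3,0) g=2 f=8, (4,0) g=1 f=8, (4,4) g=3 f=6, (5,1) g=1 f=8, (5,2) g=2 f=8, (5,3) g=3 f=8]

order=[(2,3) → (3,4) → (4,2) → (4,3)]; open=[(1,3) g=5 f=8, (3,0) g=2 f=8, (4,0) g=1 f=8, (4,4) g=3 f=6, (5,1) g=1 f=8, (5,2) g=2 f=8, (5,3) g=3 f=8]; closed=[(2,3), (3,1), (3,2), (3,3), (3,4), (4,1), (4,2), (4,3)]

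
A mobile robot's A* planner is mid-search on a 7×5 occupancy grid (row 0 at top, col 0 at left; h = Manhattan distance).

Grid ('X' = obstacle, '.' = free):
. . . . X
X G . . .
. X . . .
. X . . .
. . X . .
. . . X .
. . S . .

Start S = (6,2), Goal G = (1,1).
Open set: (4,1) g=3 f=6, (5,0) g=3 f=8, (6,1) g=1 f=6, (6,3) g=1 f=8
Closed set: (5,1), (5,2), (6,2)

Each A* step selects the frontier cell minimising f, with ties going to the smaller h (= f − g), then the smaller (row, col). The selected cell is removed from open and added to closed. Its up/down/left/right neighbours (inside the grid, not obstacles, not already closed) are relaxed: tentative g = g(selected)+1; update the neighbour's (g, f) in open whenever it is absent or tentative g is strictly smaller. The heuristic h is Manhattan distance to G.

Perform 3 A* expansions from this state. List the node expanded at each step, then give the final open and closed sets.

step 1: expand (4,1) (f=6, h=3) → closed; open now [(4,0) g=4 f=8, (5,0) g=3 f=8, (6,1) g=1 f=6, (6,3) g=1 f=8]
step 2: expand (6,1) (f=6, h=5) → closed; open now [(4,0) g=4 f=8, (5,0) g=3 f=8, (6,0) g=2 f=8, (6,3) g=1 f=8]
step 3: expand (4,0) (f=8, h=4) → closed; open now [(3,0) g=5 f=8, (5,0) g=3 f=8, (6,0) g=2 f=8, (6,3) g=1 f=8]

order=[(4,1) → (6,1) → (4,0)]; open=[(3,0) g=5 f=8, (5,0) g=3 f=8, (6,0) g=2 f=8, (6,3) g=1 f=8]; closed=[(4,0), (4,1), (5,1), (5,2), (6,1), (6,2)]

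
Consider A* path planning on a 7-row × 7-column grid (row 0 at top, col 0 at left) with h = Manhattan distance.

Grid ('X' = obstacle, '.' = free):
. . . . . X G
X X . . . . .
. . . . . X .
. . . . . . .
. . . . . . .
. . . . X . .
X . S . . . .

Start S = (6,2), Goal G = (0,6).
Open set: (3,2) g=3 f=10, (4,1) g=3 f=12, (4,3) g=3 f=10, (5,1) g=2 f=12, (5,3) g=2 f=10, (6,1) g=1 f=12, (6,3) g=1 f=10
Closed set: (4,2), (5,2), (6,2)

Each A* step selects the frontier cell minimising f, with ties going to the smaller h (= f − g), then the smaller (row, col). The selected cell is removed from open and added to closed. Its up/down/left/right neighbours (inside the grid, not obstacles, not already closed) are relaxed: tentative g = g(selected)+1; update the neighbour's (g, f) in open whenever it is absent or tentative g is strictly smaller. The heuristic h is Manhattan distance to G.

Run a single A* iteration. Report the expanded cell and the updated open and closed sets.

step 1: expand (3,2) (f=10, h=7) → closed; open now [(2,2) g=4 f=10, (3,1) g=4 f=12, (3,3) g=4 f=10, (4,1) g=3 f=12, (4,3) g=3 f=10, (5,1) g=2 f=12, (5,3) g=2 f=10, (6,1) g=1 f=12, (6,3) g=1 f=10]

expanded=(3,2); open=[(2,2) g=4 f=10, (3,1) g=4 f=12, (3,3) g=4 f=10, (4,1) g=3 f=12, (4,3) g=3 f=10, (5,1) g=2 f=12, (5,3) g=2 f=10, (6,1) g=1 f=12, (6,3) g=1 f=10]; closed=[(3,2), (4,2), (5,2), (6,2)]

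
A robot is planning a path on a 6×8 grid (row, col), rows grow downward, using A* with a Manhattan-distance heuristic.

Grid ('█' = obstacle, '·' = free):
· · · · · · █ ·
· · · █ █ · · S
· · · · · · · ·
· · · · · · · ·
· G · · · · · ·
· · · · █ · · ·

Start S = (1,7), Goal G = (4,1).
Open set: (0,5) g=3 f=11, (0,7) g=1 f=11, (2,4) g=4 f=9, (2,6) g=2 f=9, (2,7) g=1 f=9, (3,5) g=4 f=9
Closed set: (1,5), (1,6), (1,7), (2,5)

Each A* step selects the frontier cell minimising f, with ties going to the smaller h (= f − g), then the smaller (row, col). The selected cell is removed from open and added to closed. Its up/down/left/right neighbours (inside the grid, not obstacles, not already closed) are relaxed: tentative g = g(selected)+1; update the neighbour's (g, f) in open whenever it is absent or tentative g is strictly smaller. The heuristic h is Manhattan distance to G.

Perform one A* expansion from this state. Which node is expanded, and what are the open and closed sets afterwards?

step 1: expand (2,4) (f=9, h=5) → closed; open now [(0,5) g=3 f=11, (0,7) g=1 f=11, (2,3) g=5 f=9, (2,6) g=2 f=9, (2,7) g=1 f=9, (3,4) g=5 f=9, (3,5) g=4 f=9]

expanded=(2,4); open=[(0,5) g=3 f=11, (0,7) g=1 f=11, (2,3) g=5 f=9, (2,6) g=2 f=9, (2,7) g=1 f=9, (3,4) g=5 f=9, (3,5) g=4 f=9]; closed=[(1,5), (1,6), (1,7), (2,4), (2,5)]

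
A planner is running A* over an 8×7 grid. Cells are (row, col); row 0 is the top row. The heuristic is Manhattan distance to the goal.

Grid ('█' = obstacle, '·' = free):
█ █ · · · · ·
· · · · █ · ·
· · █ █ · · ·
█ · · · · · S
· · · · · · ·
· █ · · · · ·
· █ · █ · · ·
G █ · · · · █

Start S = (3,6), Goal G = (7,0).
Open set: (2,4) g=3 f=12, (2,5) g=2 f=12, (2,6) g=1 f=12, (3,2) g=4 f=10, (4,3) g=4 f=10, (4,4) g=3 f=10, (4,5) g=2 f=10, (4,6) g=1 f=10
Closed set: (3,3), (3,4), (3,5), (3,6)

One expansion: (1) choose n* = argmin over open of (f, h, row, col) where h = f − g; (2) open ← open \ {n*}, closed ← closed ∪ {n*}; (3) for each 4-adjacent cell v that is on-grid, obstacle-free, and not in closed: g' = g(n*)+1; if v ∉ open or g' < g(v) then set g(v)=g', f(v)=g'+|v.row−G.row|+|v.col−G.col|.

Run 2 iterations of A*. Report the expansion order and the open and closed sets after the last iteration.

step 1: expand (3,2) (f=10, h=6) → closed; open now [(2,4) g=3 f=12, (2,5) g=2 f=12, (2,6) g=1 f=12, (3,1) g=5 f=10, (4,2) g=5 f=10, (4,3) g=4 f=10, (4,4) g=3 f=10, (4,5) g=2 f=10, (4,6) g=1 f=10]
step 2: expand (3,1) (f=10, h=5) → closed; open now [(2,1) g=6 f=12, (2,4) g=3 f=12, (2,5) g=2 f=12, (2,6) g=1 f=12, (4,1) g=6 f=10, (4,2) g=5 f=10, (4,3) g=4 f=10, (4,4) g=3 f=10, (4,5) g=2 f=10, (4,6) g=1 f=10]

order=[(3,2) → (3,1)]; open=[(2,1) g=6 f=12, (2,4) g=3 f=12, (2,5) g=2 f=12, (2,6) g=1 f=12, (4,1) g=6 f=10, (4,2) g=5 f=10, (4,3) g=4 f=10, (4,4) g=3 f=10, (4,5) g=2 f=10, (4,6) g=1 f=10]; closed=[(3,1), (3,2), (3,3), (3,4), (3,5), (3,6)]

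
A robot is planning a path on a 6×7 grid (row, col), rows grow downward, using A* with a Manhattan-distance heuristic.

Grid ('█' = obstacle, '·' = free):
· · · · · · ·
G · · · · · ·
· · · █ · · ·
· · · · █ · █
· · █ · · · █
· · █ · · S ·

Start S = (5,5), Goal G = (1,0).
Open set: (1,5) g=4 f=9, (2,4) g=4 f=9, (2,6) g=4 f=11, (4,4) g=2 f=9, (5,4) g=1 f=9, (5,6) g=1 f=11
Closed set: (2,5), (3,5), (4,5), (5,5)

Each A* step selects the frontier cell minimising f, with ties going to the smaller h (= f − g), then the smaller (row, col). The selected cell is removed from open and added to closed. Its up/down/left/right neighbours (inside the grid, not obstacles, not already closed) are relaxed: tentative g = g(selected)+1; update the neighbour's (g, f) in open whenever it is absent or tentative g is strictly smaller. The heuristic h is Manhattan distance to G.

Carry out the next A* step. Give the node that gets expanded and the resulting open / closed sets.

step 1: expand (1,5) (f=9, h=5) → closed; open now [(0,5) g=5 f=11, (1,4) g=5 f=9, (1,6) g=5 f=11, (2,4) g=4 f=9, (2,6) g=4 f=11, (4,4) g=2 f=9, (5,4) g=1 f=9, (5,6) g=1 f=11]

expanded=(1,5); open=[(0,5) g=5 f=11, (1,4) g=5 f=9, (1,6) g=5 f=11, (2,4) g=4 f=9, (2,6) g=4 f=11, (4,4) g=2 f=9, (5,4) g=1 f=9, (5,6) g=1 f=11]; closed=[(1,5), (2,5), (3,5), (4,5), (5,5)]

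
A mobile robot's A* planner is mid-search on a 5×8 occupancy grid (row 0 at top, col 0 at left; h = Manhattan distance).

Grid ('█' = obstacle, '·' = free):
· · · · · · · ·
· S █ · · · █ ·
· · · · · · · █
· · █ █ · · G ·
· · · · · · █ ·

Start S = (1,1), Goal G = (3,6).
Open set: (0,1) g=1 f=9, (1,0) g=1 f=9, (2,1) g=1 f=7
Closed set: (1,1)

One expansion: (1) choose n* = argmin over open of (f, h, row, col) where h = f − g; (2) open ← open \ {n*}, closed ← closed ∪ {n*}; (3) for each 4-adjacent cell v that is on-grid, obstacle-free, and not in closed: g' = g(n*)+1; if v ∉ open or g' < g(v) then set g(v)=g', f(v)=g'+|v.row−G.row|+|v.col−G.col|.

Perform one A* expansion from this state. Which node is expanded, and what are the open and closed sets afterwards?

step 1: expand (2,1) (f=7, h=6) → closed; open now [(0,1) g=1 f=9, (1,0) g=1 f=9, (2,0) g=2 f=9, (2,2) g=2 f=7, (3,1) g=2 f=7]

expanded=(2,1); open=[(0,1) g=1 f=9, (1,0) g=1 f=9, (2,0) g=2 f=9, (2,2) g=2 f=7, (3,1) g=2 f=7]; closed=[(1,1), (2,1)]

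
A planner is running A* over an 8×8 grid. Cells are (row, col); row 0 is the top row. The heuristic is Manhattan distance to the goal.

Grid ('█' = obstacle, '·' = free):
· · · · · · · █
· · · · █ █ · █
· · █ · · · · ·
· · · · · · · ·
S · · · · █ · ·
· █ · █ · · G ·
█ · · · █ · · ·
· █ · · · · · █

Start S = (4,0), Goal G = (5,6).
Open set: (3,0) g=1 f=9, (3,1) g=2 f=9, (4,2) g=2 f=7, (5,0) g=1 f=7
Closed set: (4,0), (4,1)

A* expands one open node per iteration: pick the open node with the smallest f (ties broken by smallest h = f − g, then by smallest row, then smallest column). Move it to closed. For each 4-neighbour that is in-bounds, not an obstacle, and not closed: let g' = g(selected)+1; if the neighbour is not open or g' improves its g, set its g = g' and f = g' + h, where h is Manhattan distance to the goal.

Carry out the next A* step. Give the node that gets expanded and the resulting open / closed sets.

step 1: expand (4,2) (f=7, h=5) → closed; open now [(3,0) g=1 f=9, (3,1) g=2 f=9, (3,2) g=3 f=9, (4,3) g=3 f=7, (5,0) g=1 f=7, (5,2) g=3 f=7]

expanded=(4,2); open=[(3,0) g=1 f=9, (3,1) g=2 f=9, (3,2) g=3 f=9, (4,3) g=3 f=7, (5,0) g=1 f=7, (5,2) g=3 f=7]; closed=[(4,0), (4,1), (4,2)]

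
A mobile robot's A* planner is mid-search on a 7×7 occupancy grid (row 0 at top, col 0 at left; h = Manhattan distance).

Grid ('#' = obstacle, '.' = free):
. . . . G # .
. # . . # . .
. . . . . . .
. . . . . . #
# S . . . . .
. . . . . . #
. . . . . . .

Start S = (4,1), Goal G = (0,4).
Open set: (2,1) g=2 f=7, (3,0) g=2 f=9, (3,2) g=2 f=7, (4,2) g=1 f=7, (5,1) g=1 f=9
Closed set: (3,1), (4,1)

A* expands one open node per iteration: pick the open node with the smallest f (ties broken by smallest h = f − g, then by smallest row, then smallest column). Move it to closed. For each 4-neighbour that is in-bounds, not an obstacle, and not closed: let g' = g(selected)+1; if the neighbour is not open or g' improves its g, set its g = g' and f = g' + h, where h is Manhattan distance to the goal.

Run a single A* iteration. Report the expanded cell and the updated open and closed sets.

step 1: expand (2,1) (f=7, h=5) → closed; open now [(2,0) g=3 f=9, (2,2) g=3 f=7, (3,0) g=2 f=9, (3,2) g=2 f=7, (4,2) g=1 f=7, (5,1) g=1 f=9]

expanded=(2,1); open=[(2,0) g=3 f=9, (2,2) g=3 f=7, (3,0) g=2 f=9, (3,2) g=2 f=7, (4,2) g=1 f=7, (5,1) g=1 f=9]; closed=[(2,1), (3,1), (4,1)]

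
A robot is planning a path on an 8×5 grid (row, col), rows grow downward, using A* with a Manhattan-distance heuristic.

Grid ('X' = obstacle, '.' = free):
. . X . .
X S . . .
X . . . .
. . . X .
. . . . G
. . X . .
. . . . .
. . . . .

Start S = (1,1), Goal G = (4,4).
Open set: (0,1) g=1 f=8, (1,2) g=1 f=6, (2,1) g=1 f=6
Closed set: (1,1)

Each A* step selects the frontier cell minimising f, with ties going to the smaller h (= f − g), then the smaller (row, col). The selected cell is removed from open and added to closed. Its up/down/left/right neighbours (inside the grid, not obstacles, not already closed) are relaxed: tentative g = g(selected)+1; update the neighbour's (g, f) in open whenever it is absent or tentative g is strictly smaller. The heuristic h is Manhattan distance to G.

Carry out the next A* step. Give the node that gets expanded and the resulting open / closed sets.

expanded=(1,2); open=[(0,1) g=1 f=8, (1,3) g=2 f=6, (2,1) g=1 f=6, (2,2) g=2 f=6]; closed=[(1,1), (1,2)]

step 1: expand (1,2) (f=6, h=5) → closed; open now [(0,1) g=1 f=8, (1,3) g=2 f=6, (2,1) g=1 f=6, (2,2) g=2 f=6]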